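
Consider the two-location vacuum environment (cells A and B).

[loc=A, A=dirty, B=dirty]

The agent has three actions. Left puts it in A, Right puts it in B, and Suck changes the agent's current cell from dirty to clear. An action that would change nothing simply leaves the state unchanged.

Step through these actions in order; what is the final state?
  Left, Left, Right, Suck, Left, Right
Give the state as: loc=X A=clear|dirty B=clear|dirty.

t=1 Left ⇒ loc=A A=dirty B=dirty
t=2 Left ⇒ loc=A A=dirty B=dirty
t=3 Right ⇒ loc=B A=dirty B=dirty
t=4 Suck ⇒ loc=B A=dirty B=clear
t=5 Left ⇒ loc=A A=dirty B=clear
t=6 Right ⇒ loc=B A=dirty B=clear

loc=B A=dirty B=clear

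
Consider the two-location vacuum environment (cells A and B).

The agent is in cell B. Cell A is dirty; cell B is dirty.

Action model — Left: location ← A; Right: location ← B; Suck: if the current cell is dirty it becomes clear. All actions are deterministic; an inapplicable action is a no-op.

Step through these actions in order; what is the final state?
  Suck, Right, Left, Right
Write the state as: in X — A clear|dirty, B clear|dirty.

t=1 Suck ⇒ in B — A dirty, B clear
t=2 Right ⇒ in B — A dirty, B clear
t=3 Left ⇒ in A — A dirty, B clear
t=4 Right ⇒ in B — A dirty, B clear

in B — A dirty, B clear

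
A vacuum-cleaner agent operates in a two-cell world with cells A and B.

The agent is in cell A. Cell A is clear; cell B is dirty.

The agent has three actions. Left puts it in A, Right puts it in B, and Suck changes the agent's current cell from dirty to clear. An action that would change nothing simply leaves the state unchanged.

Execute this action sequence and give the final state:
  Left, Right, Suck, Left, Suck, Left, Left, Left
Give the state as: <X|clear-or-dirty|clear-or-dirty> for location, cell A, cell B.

step 1/8 (Left): <A|clear|dirty>
step 2/8 (Right): <B|clear|dirty>
step 3/8 (Suck): <B|clear|clear>
step 4/8 (Left): <A|clear|clear>
step 5/8 (Suck): <A|clear|clear>
step 6/8 (Left): <A|clear|clear>
step 7/8 (Left): <A|clear|clear>
step 8/8 (Left): <A|clear|clear>

<A|clear|clear>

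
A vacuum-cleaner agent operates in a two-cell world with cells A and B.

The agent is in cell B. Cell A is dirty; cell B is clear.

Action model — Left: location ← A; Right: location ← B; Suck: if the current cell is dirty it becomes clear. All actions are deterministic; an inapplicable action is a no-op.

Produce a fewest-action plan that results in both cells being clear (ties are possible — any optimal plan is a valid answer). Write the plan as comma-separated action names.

1. Left → loc=A A=dirty B=clear
2. Suck → loc=A A=clear B=clear
min 2: go A then Suck

Left, Suck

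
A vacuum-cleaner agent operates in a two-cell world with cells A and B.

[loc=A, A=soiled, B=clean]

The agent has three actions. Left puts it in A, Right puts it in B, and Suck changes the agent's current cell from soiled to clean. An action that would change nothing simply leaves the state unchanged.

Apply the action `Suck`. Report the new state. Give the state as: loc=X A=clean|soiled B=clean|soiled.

loc=A A=clean B=clean

start: loc=A A=soiled B=clean
1. Suck → loc=A A=clean B=clean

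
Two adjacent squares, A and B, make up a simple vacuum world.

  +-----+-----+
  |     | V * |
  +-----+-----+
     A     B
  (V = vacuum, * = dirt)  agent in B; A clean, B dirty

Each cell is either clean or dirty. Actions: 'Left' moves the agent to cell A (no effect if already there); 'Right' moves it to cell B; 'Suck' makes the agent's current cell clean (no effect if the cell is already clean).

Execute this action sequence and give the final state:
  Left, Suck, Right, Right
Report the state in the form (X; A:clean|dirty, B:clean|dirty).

Left (#1): (A; A:clean, B:dirty)
Suck (#2): (A; A:clean, B:dirty)
Right (#3): (B; A:clean, B:dirty)
Right (#4): (B; A:clean, B:dirty)

(B; A:clean, B:dirty)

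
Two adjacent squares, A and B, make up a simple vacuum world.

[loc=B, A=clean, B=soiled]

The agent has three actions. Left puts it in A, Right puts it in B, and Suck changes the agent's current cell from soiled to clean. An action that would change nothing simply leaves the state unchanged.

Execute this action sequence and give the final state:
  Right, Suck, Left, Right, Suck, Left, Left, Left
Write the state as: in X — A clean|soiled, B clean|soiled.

[1] after Right: in B — A clean, B soiled
[2] after Suck: in B — A clean, B clean
[3] after Left: in A — A clean, B clean
[4] after Right: in B — A clean, B clean
[5] after Suck: in B — A clean, B clean
[6] after Left: in A — A clean, B clean
[7] after Left: in A — A clean, B clean
[8] after Left: in A — A clean, B clean

in A — A clean, B clean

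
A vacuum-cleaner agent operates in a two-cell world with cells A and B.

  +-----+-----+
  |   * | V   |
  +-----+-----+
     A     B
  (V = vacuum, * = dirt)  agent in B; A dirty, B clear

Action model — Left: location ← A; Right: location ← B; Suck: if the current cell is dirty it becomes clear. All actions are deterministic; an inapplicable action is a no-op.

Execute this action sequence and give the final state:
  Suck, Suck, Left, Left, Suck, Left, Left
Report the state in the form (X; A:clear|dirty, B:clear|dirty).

step 1/7 (Suck): (B; A:dirty, B:clear)
step 2/7 (Suck): (B; A:dirty, B:clear)
step 3/7 (Left): (A; A:dirty, B:clear)
step 4/7 (Left): (A; A:dirty, B:clear)
step 5/7 (Suck): (A; A:clear, B:clear)
step 6/7 (Left): (A; A:clear, B:clear)
step 7/7 (Left): (A; A:clear, B:clear)

(A; A:clear, B:clear)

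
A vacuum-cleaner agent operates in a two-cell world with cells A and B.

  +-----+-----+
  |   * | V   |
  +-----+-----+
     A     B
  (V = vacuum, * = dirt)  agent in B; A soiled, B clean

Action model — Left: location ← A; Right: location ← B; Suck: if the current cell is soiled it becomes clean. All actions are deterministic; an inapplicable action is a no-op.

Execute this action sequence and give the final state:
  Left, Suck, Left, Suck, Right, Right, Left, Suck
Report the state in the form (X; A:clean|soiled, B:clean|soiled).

Left (#1): (A; A:soiled, B:clean)
Suck (#2): (A; A:clean, B:clean)
Left (#3): (A; A:clean, B:clean)
Suck (#4): (A; A:clean, B:clean)
Right (#5): (B; A:clean, B:clean)
Right (#6): (B; A:clean, B:clean)
Left (#7): (A; A:clean, B:clean)
Suck (#8): (A; A:clean, B:clean)

(A; A:clean, B:clean)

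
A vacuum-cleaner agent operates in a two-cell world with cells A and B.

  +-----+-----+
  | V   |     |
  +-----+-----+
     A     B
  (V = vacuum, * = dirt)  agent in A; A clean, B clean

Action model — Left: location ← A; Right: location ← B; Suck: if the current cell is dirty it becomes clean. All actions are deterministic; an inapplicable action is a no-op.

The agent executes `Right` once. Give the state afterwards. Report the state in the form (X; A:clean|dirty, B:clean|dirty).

start: (A; A:clean, B:clean)
1) do Right; now (B; A:clean, B:clean)

(B; A:clean, B:clean)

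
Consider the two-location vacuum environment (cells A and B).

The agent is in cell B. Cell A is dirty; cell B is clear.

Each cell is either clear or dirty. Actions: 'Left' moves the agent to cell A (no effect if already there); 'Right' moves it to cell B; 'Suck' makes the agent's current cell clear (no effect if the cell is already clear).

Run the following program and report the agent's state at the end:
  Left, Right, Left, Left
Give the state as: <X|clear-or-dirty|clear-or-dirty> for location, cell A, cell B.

<A|dirty|clear>

1) do Left; now <A|dirty|clear>
2) do Right; now <B|dirty|clear>
3) do Left; now <A|dirty|clear>
4) do Left; now <A|dirty|clear>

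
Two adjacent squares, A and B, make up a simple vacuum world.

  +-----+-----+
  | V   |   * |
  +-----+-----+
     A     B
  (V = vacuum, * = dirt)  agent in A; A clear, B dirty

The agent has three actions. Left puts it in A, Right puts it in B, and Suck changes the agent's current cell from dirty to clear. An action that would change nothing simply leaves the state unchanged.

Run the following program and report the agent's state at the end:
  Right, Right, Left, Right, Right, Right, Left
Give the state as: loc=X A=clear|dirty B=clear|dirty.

Right (#1): loc=B A=clear B=dirty
Right (#2): loc=B A=clear B=dirty
Left (#3): loc=A A=clear B=dirty
Right (#4): loc=B A=clear B=dirty
Right (#5): loc=B A=clear B=dirty
Right (#6): loc=B A=clear B=dirty
Left (#7): loc=A A=clear B=dirty

loc=A A=clear B=dirty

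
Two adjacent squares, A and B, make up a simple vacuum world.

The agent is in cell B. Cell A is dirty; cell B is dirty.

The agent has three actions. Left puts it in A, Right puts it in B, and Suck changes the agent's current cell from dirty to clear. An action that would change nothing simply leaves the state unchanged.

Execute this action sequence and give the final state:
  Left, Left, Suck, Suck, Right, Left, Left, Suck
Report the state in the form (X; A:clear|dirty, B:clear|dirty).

(A; A:clear, B:dirty)

1. Left → (A; A:dirty, B:dirty)
2. Left → (A; A:dirty, B:dirty)
3. Suck → (A; A:clear, B:dirty)
4. Suck → (A; A:clear, B:dirty)
5. Right → (B; A:clear, B:dirty)
6. Left → (A; A:clear, B:dirty)
7. Left → (A; A:clear, B:dirty)
8. Suck → (A; A:clear, B:dirty)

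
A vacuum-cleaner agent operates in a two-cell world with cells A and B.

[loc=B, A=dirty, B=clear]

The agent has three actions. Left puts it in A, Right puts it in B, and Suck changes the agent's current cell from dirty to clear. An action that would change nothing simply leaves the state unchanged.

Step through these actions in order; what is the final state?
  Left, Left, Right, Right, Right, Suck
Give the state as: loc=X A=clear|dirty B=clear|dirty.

loc=B A=dirty B=clear

t=1 Left ⇒ loc=A A=dirty B=clear
t=2 Left ⇒ loc=A A=dirty B=clear
t=3 Right ⇒ loc=B A=dirty B=clear
t=4 Right ⇒ loc=B A=dirty B=clear
t=5 Right ⇒ loc=B A=dirty B=clear
t=6 Suck ⇒ loc=B A=dirty B=clear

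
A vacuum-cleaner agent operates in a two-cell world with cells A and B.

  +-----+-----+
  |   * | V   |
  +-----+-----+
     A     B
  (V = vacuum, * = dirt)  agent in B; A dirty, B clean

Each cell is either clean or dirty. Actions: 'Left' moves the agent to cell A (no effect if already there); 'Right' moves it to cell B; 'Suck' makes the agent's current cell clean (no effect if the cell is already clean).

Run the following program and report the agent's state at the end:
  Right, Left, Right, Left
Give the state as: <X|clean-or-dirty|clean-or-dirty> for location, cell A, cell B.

<A|dirty|clean>

1) do Right; now <B|dirty|clean>
2) do Left; now <A|dirty|clean>
3) do Right; now <B|dirty|clean>
4) do Left; now <A|dirty|clean>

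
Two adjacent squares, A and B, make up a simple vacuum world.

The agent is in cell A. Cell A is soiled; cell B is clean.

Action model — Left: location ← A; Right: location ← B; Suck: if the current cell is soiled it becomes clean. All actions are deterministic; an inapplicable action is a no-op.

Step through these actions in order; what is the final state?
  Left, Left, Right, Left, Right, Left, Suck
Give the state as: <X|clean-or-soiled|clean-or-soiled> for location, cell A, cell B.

Left (#1): <A|soiled|clean>
Left (#2): <A|soiled|clean>
Right (#3): <B|soiled|clean>
Left (#4): <A|soiled|clean>
Right (#5): <B|soiled|clean>
Left (#6): <A|soiled|clean>
Suck (#7): <A|clean|clean>

<A|clean|clean>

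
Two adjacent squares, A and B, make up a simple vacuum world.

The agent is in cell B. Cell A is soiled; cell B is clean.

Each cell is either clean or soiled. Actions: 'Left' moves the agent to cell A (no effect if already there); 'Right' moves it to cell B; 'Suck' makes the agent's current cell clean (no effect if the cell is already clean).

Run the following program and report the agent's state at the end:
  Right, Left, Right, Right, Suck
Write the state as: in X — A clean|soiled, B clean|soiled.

in B — A soiled, B clean

1. Right → in B — A soiled, B clean
2. Left → in A — A soiled, B clean
3. Right → in B — A soiled, B clean
4. Right → in B — A soiled, B clean
5. Suck → in B — A soiled, B clean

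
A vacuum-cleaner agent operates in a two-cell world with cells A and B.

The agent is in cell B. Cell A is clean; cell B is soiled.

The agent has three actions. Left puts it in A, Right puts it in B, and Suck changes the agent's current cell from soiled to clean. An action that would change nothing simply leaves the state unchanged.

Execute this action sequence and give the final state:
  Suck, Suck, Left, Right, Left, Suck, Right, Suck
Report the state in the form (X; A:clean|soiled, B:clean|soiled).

(B; A:clean, B:clean)

1. Suck → (B; A:clean, B:clean)
2. Suck → (B; A:clean, B:clean)
3. Left → (A; A:clean, B:clean)
4. Right → (B; A:clean, B:clean)
5. Left → (A; A:clean, B:clean)
6. Suck → (A; A:clean, B:clean)
7. Right → (B; A:clean, B:clean)
8. Suck → (B; A:clean, B:clean)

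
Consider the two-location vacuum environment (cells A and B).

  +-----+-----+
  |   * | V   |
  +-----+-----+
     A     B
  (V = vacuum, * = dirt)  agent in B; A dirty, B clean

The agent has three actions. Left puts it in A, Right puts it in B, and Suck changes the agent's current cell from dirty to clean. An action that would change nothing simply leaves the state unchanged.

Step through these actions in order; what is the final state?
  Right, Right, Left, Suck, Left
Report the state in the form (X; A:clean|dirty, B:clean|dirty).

(A; A:clean, B:clean)

Right (#1): (B; A:dirty, B:clean)
Right (#2): (B; A:dirty, B:clean)
Left (#3): (A; A:dirty, B:clean)
Suck (#4): (A; A:clean, B:clean)
Left (#5): (A; A:clean, B:clean)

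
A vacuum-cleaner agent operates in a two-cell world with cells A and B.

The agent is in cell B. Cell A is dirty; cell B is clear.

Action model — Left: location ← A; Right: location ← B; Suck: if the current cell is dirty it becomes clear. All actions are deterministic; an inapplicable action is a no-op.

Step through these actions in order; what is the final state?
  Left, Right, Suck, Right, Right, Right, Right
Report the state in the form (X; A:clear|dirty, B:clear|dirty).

(B; A:dirty, B:clear)

t=1 Left ⇒ (A; A:dirty, B:clear)
t=2 Right ⇒ (B; A:dirty, B:clear)
t=3 Suck ⇒ (B; A:dirty, B:clear)
t=4 Right ⇒ (B; A:dirty, B:clear)
t=5 Right ⇒ (B; A:dirty, B:clear)
t=6 Right ⇒ (B; A:dirty, B:clear)
t=7 Right ⇒ (B; A:dirty, B:clear)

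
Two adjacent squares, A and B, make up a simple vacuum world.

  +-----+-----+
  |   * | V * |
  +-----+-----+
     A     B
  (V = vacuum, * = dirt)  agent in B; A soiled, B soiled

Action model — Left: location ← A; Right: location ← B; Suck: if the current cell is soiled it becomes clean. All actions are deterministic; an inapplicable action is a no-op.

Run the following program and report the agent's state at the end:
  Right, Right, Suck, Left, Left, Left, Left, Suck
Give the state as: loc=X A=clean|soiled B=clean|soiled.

1. Right → loc=B A=soiled B=soiled
2. Right → loc=B A=soiled B=soiled
3. Suck → loc=B A=soiled B=clean
4. Left → loc=A A=soiled B=clean
5. Left → loc=A A=soiled B=clean
6. Left → loc=A A=soiled B=clean
7. Left → loc=A A=soiled B=clean
8. Suck → loc=A A=clean B=clean

loc=A A=clean B=clean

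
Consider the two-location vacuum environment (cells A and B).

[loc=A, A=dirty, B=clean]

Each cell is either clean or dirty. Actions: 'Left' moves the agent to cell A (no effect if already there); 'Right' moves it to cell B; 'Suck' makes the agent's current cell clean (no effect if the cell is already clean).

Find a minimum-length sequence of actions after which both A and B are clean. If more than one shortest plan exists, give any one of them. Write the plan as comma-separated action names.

Suck

t=1 Suck ⇒ in A — A clean, B clean
min 1: A is dirty, one Suck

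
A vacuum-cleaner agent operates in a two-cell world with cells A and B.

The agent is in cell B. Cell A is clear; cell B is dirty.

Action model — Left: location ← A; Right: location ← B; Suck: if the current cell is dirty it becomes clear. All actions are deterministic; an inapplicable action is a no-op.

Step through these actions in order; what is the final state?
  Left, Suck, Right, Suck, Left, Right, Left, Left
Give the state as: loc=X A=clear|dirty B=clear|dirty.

Left (#1): loc=A A=clear B=dirty
Suck (#2): loc=A A=clear B=dirty
Right (#3): loc=B A=clear B=dirty
Suck (#4): loc=B A=clear B=clear
Left (#5): loc=A A=clear B=clear
Right (#6): loc=B A=clear B=clear
Left (#7): loc=A A=clear B=clear
Left (#8): loc=A A=clear B=clear

loc=A A=clear B=clear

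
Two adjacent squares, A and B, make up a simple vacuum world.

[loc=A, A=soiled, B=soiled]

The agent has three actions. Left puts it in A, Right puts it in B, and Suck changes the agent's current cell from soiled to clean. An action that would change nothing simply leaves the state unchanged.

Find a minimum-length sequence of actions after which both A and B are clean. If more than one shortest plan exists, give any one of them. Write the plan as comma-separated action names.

Suck, Right, Suck

1) do Suck; now <A|clean|soiled>
2) do Right; now <B|clean|soiled>
3) do Suck; now <B|clean|clean>
min 3: Suck A + move + Suck B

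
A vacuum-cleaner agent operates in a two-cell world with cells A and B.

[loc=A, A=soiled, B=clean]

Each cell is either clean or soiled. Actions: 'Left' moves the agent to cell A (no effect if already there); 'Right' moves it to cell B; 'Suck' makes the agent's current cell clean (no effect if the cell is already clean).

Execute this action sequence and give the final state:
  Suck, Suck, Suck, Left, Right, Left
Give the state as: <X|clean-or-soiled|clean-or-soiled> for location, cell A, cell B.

<A|clean|clean>

t=1 Suck ⇒ <A|clean|clean>
t=2 Suck ⇒ <A|clean|clean>
t=3 Suck ⇒ <A|clean|clean>
t=4 Left ⇒ <A|clean|clean>
t=5 Right ⇒ <B|clean|clean>
t=6 Left ⇒ <A|clean|clean>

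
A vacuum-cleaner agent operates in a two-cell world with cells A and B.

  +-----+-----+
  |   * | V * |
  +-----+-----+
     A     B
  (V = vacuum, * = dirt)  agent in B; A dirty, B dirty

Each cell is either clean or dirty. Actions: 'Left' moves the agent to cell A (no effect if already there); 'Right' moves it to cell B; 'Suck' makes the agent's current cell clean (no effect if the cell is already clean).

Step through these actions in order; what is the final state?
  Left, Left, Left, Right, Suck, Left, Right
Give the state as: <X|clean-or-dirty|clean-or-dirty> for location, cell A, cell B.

[1] after Left: <A|dirty|dirty>
[2] after Left: <A|dirty|dirty>
[3] after Left: <A|dirty|dirty>
[4] after Right: <B|dirty|dirty>
[5] after Suck: <B|dirty|clean>
[6] after Left: <A|dirty|clean>
[7] after Right: <B|dirty|clean>

<B|dirty|clean>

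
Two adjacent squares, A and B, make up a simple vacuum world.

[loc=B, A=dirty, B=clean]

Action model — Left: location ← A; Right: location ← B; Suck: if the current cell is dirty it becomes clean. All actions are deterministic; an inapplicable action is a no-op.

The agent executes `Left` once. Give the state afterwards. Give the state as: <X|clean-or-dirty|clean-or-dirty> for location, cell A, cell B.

<A|dirty|clean>

start: <B|dirty|clean>
t=1 Left ⇒ <A|dirty|clean>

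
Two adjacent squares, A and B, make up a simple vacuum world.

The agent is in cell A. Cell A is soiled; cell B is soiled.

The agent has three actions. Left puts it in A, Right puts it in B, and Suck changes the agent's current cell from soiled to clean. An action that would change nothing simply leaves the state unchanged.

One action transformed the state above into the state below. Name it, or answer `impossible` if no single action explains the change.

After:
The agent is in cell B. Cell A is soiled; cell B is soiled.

try  Left: (A; A:soiled, B:soiled)
try Right: (B; A:soiled, B:soiled)  ← match
try  Suck: (A; A:clean, B:soiled)

Right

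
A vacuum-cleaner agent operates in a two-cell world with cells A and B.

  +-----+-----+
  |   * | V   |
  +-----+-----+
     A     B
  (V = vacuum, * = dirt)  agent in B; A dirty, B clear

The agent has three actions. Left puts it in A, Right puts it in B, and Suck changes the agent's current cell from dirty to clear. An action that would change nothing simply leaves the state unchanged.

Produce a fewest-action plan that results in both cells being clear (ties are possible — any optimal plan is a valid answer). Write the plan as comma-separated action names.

Left, Suck

[1] after Left: loc=A A=dirty B=clear
[2] after Suck: loc=A A=clear B=clear
min 2: go A then Suck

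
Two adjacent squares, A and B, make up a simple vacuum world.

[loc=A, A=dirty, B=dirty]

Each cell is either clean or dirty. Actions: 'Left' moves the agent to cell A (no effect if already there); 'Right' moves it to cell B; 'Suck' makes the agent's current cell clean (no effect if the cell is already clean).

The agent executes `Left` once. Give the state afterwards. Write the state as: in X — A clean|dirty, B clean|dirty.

start: in A — A dirty, B dirty
step 1/1 (Left): in A — A dirty, B dirty

in A — A dirty, B dirty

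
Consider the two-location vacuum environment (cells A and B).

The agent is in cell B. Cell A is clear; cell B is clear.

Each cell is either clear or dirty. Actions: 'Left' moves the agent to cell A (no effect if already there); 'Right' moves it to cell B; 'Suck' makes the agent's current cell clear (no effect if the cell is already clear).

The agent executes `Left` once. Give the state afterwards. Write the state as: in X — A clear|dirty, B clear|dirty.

start: in B — A clear, B clear
1) do Left; now in A — A clear, B clear

in A — A clear, B clear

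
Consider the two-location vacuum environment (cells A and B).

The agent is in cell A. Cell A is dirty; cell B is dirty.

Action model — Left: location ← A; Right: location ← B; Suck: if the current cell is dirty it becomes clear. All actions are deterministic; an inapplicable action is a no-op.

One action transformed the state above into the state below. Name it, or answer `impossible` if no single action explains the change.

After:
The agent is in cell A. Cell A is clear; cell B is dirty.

try  Left: (A; A:dirty, B:dirty)
try Right: (B; A:dirty, B:dirty)
try  Suck: (A; A:clear, B:dirty)  ← match

Suck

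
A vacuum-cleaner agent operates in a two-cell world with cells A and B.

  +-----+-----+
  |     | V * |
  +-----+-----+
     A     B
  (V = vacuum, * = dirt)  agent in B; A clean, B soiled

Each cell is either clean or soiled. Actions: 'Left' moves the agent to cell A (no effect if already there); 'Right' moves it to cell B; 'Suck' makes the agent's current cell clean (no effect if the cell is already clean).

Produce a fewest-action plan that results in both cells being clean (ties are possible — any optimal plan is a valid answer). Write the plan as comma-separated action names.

Suck

1) do Suck; now (B; A:clean, B:clean)
min 1: B is soiled, one Suck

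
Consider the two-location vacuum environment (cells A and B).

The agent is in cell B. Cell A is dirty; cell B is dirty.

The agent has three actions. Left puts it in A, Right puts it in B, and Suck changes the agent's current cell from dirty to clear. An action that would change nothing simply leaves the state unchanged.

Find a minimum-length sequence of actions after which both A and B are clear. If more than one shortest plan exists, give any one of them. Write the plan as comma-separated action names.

Suck, Left, Suck

[1] after Suck: (B; A:dirty, B:clear)
[2] after Left: (A; A:dirty, B:clear)
[3] after Suck: (A; A:clear, B:clear)
min 3: Suck B + move + Suck A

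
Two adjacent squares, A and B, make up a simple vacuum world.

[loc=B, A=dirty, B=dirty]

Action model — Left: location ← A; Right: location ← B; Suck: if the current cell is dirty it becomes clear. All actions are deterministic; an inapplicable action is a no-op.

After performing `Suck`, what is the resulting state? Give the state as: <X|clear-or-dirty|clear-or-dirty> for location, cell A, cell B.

<B|dirty|clear>

start: <B|dirty|dirty>
Suck (#1): <B|dirty|clear>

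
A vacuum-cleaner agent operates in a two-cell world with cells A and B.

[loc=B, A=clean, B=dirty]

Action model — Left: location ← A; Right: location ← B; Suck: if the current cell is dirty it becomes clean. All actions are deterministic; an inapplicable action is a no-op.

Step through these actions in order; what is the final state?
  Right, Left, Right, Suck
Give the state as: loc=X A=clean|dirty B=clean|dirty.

1. Right → loc=B A=clean B=dirty
2. Left → loc=A A=clean B=dirty
3. Right → loc=B A=clean B=dirty
4. Suck → loc=B A=clean B=clean

loc=B A=clean B=clean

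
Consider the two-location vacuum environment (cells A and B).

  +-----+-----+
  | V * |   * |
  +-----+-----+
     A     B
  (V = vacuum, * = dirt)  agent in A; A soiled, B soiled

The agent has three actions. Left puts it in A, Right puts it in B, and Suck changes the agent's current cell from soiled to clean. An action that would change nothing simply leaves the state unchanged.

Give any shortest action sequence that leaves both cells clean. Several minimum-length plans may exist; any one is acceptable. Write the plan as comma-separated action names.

[1] after Suck: loc=A A=clean B=soiled
[2] after Right: loc=B A=clean B=soiled
[3] after Suck: loc=B A=clean B=clean
min 3: Suck A + move + Suck B

Suck, Right, Suck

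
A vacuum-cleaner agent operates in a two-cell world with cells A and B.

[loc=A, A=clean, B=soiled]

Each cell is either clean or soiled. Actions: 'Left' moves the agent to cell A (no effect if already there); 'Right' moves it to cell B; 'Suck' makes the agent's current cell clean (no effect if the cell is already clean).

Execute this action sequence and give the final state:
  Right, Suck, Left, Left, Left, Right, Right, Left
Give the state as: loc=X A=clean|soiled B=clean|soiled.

loc=A A=clean B=clean

t=1 Right ⇒ loc=B A=clean B=soiled
t=2 Suck ⇒ loc=B A=clean B=clean
t=3 Left ⇒ loc=A A=clean B=clean
t=4 Left ⇒ loc=A A=clean B=clean
t=5 Left ⇒ loc=A A=clean B=clean
t=6 Right ⇒ loc=B A=clean B=clean
t=7 Right ⇒ loc=B A=clean B=clean
t=8 Left ⇒ loc=A A=clean B=clean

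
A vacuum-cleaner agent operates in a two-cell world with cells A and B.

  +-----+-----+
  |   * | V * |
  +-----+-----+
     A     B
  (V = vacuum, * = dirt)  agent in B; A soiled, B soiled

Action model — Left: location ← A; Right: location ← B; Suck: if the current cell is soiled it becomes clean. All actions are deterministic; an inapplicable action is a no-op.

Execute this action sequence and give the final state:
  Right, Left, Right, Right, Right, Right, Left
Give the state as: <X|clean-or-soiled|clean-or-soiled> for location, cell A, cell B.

step 1/7 (Right): <B|soiled|soiled>
step 2/7 (Left): <A|soiled|soiled>
step 3/7 (Right): <B|soiled|soiled>
step 4/7 (Right): <B|soiled|soiled>
step 5/7 (Right): <B|soiled|soiled>
step 6/7 (Right): <B|soiled|soiled>
step 7/7 (Left): <A|soiled|soiled>

<A|soiled|soiled>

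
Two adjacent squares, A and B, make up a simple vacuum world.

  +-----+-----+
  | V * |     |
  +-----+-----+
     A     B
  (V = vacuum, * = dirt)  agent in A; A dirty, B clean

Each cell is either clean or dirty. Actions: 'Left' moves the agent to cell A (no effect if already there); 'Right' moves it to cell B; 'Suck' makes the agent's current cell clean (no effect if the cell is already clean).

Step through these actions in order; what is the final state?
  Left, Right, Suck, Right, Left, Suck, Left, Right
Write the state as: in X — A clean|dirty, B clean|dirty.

in B — A clean, B clean

1. Left → in A — A dirty, B clean
2. Right → in B — A dirty, B clean
3. Suck → in B — A dirty, B clean
4. Right → in B — A dirty, B clean
5. Left → in A — A dirty, B clean
6. Suck → in A — A clean, B clean
7. Left → in A — A clean, B clean
8. Right → in B — A clean, B clean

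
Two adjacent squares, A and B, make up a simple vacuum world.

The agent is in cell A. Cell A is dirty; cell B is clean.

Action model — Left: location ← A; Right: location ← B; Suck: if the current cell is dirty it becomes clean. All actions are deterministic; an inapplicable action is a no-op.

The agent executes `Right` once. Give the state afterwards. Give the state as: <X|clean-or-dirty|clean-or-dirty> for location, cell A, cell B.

<B|dirty|clean>

start: <A|dirty|clean>
1. Right → <B|dirty|clean>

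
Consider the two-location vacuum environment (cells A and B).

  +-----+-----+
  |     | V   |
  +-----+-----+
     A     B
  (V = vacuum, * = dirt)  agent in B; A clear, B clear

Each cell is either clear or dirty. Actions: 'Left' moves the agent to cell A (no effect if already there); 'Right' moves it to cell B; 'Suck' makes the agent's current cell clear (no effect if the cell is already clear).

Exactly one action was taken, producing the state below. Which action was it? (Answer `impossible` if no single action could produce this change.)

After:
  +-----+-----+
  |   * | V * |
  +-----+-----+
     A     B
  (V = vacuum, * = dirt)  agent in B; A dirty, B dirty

impossible

try  Left: in A — A clear, B clear
try Right: in B — A clear, B clear
try  Suck: in B — A clear, B clear
no single action produces the after-state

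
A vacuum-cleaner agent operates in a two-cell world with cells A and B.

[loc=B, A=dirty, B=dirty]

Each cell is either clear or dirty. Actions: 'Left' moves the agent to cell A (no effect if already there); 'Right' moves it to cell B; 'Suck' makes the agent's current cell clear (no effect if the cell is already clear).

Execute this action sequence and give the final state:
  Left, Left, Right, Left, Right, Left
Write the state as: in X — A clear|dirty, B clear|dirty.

in A — A dirty, B dirty

t=1 Left ⇒ in A — A dirty, B dirty
t=2 Left ⇒ in A — A dirty, B dirty
t=3 Right ⇒ in B — A dirty, B dirty
t=4 Left ⇒ in A — A dirty, B dirty
t=5 Right ⇒ in B — A dirty, B dirty
t=6 Left ⇒ in A — A dirty, B dirty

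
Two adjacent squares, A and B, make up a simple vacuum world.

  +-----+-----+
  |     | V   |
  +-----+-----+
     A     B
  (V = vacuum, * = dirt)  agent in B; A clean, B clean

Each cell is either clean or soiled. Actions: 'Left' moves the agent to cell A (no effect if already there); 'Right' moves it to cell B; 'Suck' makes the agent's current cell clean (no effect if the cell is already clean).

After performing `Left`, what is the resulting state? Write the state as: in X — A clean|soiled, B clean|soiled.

in A — A clean, B clean

start: in B — A clean, B clean
1) do Left; now in A — A clean, B clean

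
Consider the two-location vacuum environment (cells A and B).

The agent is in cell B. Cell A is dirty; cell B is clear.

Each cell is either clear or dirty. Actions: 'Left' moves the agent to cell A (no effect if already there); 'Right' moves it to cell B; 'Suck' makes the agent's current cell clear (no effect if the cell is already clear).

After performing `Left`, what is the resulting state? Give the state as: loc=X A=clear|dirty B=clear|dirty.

start: loc=B A=dirty B=clear
step 1/1 (Left): loc=A A=dirty B=clear

loc=A A=dirty B=clear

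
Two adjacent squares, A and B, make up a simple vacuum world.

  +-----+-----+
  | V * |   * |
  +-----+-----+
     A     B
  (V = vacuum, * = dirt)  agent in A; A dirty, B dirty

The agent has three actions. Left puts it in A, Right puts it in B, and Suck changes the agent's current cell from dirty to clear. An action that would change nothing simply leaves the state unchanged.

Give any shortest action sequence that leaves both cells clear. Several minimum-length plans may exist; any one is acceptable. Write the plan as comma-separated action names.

Suck, Right, Suck

Suck (#1): (A; A:clear, B:dirty)
Right (#2): (B; A:clear, B:dirty)
Suck (#3): (B; A:clear, B:clear)
min 3: Suck A + move + Suck B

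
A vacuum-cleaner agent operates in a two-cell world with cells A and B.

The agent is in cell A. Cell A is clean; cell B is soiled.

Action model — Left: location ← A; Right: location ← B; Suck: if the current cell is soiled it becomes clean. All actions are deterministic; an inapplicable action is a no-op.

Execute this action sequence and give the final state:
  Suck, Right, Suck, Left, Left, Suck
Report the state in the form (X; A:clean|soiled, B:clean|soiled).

t=1 Suck ⇒ (A; A:clean, B:soiled)
t=2 Right ⇒ (B; A:clean, B:soiled)
t=3 Suck ⇒ (B; A:clean, B:clean)
t=4 Left ⇒ (A; A:clean, B:clean)
t=5 Left ⇒ (A; A:clean, B:clean)
t=6 Suck ⇒ (A; A:clean, B:clean)

(A; A:clean, B:clean)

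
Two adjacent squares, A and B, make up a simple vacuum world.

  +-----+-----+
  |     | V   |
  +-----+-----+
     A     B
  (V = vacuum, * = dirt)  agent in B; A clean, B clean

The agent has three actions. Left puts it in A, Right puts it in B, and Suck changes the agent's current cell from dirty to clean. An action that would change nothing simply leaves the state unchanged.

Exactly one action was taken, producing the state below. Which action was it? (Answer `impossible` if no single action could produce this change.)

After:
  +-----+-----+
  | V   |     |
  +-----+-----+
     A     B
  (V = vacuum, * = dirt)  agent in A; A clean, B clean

Left

try  Left: <A|clean|clean>  ← match
try Right: <B|clean|clean>
try  Suck: <B|clean|clean>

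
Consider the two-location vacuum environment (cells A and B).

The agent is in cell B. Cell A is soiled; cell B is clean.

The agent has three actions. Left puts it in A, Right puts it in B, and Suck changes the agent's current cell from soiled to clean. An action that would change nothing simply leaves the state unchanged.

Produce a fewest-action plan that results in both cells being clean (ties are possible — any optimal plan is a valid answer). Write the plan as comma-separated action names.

1) do Left; now <A|soiled|clean>
2) do Suck; now <A|clean|clean>
min 2: go A then Suck

Left, Suck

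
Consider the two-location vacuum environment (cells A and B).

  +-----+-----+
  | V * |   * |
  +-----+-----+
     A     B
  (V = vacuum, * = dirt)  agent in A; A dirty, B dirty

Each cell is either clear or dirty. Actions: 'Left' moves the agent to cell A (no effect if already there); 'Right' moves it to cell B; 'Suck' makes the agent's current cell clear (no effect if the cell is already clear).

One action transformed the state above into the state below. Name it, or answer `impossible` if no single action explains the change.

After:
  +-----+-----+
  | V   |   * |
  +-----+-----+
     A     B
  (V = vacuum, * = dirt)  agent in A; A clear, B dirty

Suck

try  Left: in A — A dirty, B dirty
try Right: in B — A dirty, B dirty
try  Suck: in A — A clear, B dirty  ← match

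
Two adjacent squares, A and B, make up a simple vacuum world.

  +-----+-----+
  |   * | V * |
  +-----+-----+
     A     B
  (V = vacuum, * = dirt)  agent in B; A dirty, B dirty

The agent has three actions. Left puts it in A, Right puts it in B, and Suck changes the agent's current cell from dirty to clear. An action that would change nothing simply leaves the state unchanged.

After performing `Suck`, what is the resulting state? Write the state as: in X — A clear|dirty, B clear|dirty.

in B — A dirty, B clear

start: in B — A dirty, B dirty
Suck (#1): in B — A dirty, B clear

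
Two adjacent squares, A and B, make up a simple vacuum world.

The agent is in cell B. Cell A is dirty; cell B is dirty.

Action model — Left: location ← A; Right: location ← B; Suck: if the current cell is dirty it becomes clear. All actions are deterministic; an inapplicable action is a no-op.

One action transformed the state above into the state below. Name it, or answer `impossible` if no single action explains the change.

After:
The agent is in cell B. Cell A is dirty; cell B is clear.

try  Left: <A|dirty|dirty>
try Right: <B|dirty|dirty>
try  Suck: <B|dirty|clear>  ← match

Suck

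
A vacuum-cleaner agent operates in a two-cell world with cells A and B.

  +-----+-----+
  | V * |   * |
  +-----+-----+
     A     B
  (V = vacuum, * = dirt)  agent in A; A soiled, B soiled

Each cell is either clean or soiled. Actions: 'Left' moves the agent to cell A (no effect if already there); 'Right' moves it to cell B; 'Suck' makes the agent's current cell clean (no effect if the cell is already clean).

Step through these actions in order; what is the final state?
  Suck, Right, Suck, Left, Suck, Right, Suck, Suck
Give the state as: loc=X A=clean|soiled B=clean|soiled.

[1] after Suck: loc=A A=clean B=soiled
[2] after Right: loc=B A=clean B=soiled
[3] after Suck: loc=B A=clean B=clean
[4] after Left: loc=A A=clean B=clean
[5] after Suck: loc=A A=clean B=clean
[6] after Right: loc=B A=clean B=clean
[7] after Suck: loc=B A=clean B=clean
[8] after Suck: loc=B A=clean B=clean

loc=B A=clean B=clean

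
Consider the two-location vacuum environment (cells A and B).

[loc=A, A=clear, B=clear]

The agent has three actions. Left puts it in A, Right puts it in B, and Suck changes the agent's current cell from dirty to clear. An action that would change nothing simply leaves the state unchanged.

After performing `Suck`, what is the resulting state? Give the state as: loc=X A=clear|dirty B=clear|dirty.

start: loc=A A=clear B=clear
1. Suck → loc=A A=clear B=clear

loc=A A=clear B=clear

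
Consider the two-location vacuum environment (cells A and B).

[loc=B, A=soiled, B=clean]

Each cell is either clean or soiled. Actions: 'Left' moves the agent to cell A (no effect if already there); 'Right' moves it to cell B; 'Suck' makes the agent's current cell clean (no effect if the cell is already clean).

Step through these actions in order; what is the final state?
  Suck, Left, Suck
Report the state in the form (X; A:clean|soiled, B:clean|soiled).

t=1 Suck ⇒ (B; A:soiled, B:clean)
t=2 Left ⇒ (A; A:soiled, B:clean)
t=3 Suck ⇒ (A; A:clean, B:clean)

(A; A:clean, B:clean)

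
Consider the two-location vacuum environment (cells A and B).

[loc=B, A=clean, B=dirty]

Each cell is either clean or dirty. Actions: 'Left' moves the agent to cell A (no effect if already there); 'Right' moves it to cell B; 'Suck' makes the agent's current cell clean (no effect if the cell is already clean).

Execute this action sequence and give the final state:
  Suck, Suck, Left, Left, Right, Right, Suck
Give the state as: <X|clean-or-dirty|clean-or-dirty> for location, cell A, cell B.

<B|clean|clean>

Suck (#1): <B|clean|clean>
Suck (#2): <B|clean|clean>
Left (#3): <A|clean|clean>
Left (#4): <A|clean|clean>
Right (#5): <B|clean|clean>
Right (#6): <B|clean|clean>
Suck (#7): <B|clean|clean>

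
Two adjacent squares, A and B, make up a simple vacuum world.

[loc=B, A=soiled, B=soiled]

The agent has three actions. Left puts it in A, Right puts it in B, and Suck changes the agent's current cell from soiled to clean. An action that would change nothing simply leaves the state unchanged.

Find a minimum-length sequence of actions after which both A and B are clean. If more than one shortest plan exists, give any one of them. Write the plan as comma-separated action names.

Suck, Left, Suck

t=1 Suck ⇒ in B — A soiled, B clean
t=2 Left ⇒ in A — A soiled, B clean
t=3 Suck ⇒ in A — A clean, B clean
min 3: Suck B + move + Suck A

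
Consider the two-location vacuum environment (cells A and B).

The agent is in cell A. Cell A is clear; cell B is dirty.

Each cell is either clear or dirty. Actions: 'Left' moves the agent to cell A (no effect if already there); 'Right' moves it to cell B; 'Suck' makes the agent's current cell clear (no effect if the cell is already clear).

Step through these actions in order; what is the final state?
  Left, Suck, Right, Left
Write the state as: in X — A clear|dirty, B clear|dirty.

in A — A clear, B dirty

[1] after Left: in A — A clear, B dirty
[2] after Suck: in A — A clear, B dirty
[3] after Right: in B — A clear, B dirty
[4] after Left: in A — A clear, B dirty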